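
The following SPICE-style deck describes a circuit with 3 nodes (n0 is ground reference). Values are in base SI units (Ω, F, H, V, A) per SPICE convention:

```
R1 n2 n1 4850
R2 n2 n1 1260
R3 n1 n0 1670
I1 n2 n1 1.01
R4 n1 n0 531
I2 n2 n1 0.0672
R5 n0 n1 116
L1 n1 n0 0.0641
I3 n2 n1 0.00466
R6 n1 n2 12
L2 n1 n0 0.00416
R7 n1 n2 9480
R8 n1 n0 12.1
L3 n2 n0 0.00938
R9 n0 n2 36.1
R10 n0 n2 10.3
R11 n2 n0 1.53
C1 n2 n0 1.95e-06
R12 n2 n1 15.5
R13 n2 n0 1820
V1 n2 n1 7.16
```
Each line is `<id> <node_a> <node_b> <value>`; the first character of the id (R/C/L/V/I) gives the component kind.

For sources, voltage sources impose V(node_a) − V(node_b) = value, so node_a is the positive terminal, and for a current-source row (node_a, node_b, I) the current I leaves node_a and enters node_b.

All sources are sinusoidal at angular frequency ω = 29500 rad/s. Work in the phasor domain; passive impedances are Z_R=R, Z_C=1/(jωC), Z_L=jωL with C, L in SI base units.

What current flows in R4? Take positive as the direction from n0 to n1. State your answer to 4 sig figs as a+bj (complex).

Apply KCL at each of the 2 non-ground nodes and solve the resulting linear system.
Node n1: branches {R1, R2, R3, I1, R4, I2, R5, L1, I3, R6, L2, R7, R8, R12, V1} → V_1 = -6.397-0.1108j
Node n2: branches {R1, R2, I1, I2, I3, R6, R7, L3, R9, R10, R11, C1, R12, R13, V1} → V_2 = 0.7634-0.1108j
Source currents: i(V1)=-2.749+0.04512j

0.01205+0.0002086j A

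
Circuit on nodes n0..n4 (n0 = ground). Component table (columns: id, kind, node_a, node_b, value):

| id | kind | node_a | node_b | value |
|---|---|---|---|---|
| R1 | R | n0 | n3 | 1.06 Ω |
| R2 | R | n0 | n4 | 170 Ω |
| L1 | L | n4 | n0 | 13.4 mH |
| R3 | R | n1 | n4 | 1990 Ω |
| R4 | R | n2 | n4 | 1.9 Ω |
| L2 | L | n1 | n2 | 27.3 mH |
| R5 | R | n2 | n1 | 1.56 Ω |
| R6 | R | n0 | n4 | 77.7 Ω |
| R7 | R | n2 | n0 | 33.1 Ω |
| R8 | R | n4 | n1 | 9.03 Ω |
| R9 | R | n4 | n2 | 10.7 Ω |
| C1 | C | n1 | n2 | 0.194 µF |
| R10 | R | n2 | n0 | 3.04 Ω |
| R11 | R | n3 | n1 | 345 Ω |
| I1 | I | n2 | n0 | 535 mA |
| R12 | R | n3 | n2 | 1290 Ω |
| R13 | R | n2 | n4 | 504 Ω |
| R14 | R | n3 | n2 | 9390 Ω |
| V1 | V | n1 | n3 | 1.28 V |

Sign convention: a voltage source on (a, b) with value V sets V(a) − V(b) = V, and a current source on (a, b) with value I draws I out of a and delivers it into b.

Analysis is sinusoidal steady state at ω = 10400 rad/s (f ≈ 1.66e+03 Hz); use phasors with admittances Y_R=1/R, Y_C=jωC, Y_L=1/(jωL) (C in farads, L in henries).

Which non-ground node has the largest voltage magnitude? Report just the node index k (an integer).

1

Apply KCL at each of the 4 non-ground nodes and solve the resulting linear system.
Node n1: branches {R3, L2, R5, R8, C1, R11, V1} → V_1 = 0.7149+0.0007151j
Node n2: branches {R4, L2, R5, R7, R9, C1, R10, I1, R12, R13, R14} → V_2 = -0.01034+9.706e-06j
Node n3: branches {R1, R11, R12, R14, V1} → V_3 = -0.5651+0.0007151j
Node n4: branches {R2, L1, R3, R4, R6, R8, R9, R13} → V_4 = 0.09723+0.001042j
Source currents: i(V1)=-0.5373+0.0006753j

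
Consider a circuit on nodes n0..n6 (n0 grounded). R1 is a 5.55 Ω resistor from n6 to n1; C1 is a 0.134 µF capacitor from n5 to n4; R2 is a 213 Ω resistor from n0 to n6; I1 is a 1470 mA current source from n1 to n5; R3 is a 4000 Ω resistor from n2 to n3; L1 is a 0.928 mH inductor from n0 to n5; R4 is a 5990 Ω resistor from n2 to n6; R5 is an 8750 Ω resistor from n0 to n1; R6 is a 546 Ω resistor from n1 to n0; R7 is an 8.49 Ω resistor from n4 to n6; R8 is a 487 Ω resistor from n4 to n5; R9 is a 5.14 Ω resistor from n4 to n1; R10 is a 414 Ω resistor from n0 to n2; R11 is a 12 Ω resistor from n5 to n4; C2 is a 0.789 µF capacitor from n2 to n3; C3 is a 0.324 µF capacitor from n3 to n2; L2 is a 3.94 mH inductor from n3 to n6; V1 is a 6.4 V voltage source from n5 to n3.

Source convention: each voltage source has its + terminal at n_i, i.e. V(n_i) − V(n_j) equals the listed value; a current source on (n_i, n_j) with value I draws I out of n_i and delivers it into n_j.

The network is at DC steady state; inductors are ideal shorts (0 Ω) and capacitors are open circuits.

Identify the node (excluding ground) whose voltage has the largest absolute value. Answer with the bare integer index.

1

MNA unknowns: 6 node voltages V₁..V_6 plus 3 source currents (L1, L2, V1)
R1: Y=0.1802 on G[6,1]
C1: Y=0.000 on G[5,4]
R2: Y=0.004695 on G[0,6]
I1: z[1]−=1.47, z[5]+=1.47
R3: Y=0.0002500 on G[2,3]
L1: row V0−V5=0, i_L1 at 0,5
R4: Y=0.0001669 on G[2,6]
R5: Y=0.0001143 on G[0,1]
R6: Y=0.001832 on G[1,0]
R7: Y=0.1178 on G[4,6]
R8: Y=0.002053 on G[4,5]
R9: Y=0.1946 on G[4,1]
R10: Y=0.002415 on G[0,2]
R11: Y=0.08333 on G[5,4]
C2: Y=0.000 on G[2,3]
C3: Y=0.000 on G[3,2]
L2: row V3−V6=0, i_L2 at 3,6
V1: row V5−V3=6.4, i_V1 at 5,3
solve → V1=-10.63, V2=-0.9421, V3=-6.400, V4=-7.094, V5=0.000, V6=-6.400
aux → i_L1=-0.05300, i_L2=0.8126, i_V1=0.8112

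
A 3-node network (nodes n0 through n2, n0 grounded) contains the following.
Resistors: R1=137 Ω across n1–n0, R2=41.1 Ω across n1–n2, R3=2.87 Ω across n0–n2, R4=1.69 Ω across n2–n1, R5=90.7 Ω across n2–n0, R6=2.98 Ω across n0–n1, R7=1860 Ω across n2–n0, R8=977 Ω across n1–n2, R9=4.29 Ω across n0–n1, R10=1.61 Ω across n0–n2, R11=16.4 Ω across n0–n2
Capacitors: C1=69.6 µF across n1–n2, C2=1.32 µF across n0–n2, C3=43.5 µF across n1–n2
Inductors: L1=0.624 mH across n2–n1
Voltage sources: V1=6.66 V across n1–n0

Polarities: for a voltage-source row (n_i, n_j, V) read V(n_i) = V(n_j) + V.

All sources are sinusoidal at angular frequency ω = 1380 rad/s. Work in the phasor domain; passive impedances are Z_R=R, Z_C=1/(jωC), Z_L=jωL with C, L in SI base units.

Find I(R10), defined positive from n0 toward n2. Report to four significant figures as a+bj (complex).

Element admittances at ω=1380 rad/s:
  Y(R1) = 0.007299+0.000j S between n1,n0
  Y(R2) = 0.02433+0.000j S between n1,n2
  Y(C1) = 0.000+0.09605j S between n1,n2
  Y(C2) = 0.000+0.001822j S between n0,n2
  Y(R3) = 0.3484+0.000j S between n0,n2
  Y(R4) = 0.5917+0.000j S between n2,n1
  Y(R5) = 0.01103+0.000j S between n2,n0
  Y(R6) = 0.3356+0.000j S between n0,n1
  Y(L1) = 0.000-1.161j S between n2,n1
  Y(R7) = 0.0005376+0.000j S between n2,n0
  Y(C3) = 0.000+0.06003j S between n1,n2
  Y(R8) = 0.001024+0.000j S between n1,n2
  Y(R9) = 0.2331+0.000j S between n0,n1
  Y(R10) = 0.6211+0.000j S between n0,n2
  Y(R11) = 0.06098+0.000j S between n0,n2
  V1: constraint V(n1)−V(n0) = 6.66
Assemble and solve the 3×3 MNA system:
  V(n1)=6.660+0.000j  V(n2)=3.600-1.858j
  i(V1)=-7.591+1.929j

-2.236+1.154j A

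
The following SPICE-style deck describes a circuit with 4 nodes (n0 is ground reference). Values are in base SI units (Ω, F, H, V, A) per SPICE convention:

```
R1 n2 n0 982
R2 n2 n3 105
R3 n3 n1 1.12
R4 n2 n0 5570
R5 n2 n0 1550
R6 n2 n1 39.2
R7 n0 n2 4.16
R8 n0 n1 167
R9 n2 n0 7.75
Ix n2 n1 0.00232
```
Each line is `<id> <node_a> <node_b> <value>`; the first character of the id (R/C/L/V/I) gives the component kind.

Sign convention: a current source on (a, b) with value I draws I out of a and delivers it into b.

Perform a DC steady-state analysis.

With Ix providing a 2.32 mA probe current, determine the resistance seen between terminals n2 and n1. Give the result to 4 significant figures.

MNA unknowns: 3 node voltages V₁..V_3
R1: Y=0.001018 on G[2,0]
R2: Y=0.009524 on G[2,3]
R3: Y=0.8929 on G[3,1]
R4: Y=0.0001795 on G[2,0]
R5: Y=0.0006452 on G[2,0]
R6: Y=0.02551 on G[2,1]
R7: Y=0.2404 on G[0,2]
R8: Y=0.005988 on G[0,1]
R9: Y=0.1290 on G[2,0]
Ix: z[2]−=0.00232, z[1]+=0.00232
solve → V1=0.05592, V2=-0.0009020, V3=0.05532

R_eq = 24.49 Ω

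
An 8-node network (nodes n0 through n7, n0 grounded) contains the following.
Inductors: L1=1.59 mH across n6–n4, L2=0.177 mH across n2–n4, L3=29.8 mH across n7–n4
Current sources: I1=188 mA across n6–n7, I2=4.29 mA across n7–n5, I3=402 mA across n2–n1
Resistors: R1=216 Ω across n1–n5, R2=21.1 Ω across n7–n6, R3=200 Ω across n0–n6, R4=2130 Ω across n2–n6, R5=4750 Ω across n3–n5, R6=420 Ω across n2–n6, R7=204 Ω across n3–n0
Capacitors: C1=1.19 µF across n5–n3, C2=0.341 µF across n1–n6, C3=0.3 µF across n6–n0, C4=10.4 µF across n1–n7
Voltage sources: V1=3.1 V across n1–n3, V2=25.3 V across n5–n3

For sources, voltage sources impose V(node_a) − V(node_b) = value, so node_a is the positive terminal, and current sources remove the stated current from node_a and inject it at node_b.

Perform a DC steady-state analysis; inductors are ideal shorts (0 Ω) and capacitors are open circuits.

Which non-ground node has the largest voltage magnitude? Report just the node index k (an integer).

Apply KCL at each of the 7 non-ground nodes and solve the resulting linear system.
Node n1: branches {R1, C2, C4, I3, V1} → V_1 = 85.98
Node n2: branches {L2, R4, R6, I3} → V_2 = -81.26
Node n3: branches {C1, R5, R7, V1, V2} → V_3 = 82.88
Node n4: branches {L1, L2, L3} → V_4 = -81.26
Node n5: branches {R1, C1, I2, R5, V2} → V_5 = 108.2
Node n6: branches {L1, I1, R2, C2, C3, R3, R4, R6} → V_6 = -81.26
Node n7: branches {I1, R2, I2, L3, C4} → V_7 = -81.26
Source currents: i(L1)=0.2183, i(L2)=-0.4020, i(L3)=0.1837, i(V1)=0.5048, i(V2)=-0.1038

5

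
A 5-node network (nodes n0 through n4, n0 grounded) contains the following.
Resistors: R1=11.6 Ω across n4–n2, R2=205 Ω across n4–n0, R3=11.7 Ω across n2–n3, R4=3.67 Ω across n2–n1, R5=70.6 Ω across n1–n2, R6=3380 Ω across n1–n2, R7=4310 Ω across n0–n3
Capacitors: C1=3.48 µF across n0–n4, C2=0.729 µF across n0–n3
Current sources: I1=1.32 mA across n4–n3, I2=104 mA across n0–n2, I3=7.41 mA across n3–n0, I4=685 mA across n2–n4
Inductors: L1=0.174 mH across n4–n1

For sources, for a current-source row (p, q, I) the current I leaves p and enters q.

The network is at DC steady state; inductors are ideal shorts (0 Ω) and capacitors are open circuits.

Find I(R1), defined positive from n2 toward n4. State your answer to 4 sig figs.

-0.1366 A

Apply KCL at each of the 4 non-ground nodes and solve the resulting linear system.
Node n1: branches {L1, R4, R5, R6} → V_1 = 18.98
Node n2: branches {R1, I2, R3, R4, R5, R6, I4} → V_2 = 17.40
Node n3: branches {I1, I3, R3, R7, C2} → V_3 = 17.28
Node n4: branches {R1, C1, I1, R2, L1, I4} → V_4 = 18.98
Source currents: i(L1)=0.4545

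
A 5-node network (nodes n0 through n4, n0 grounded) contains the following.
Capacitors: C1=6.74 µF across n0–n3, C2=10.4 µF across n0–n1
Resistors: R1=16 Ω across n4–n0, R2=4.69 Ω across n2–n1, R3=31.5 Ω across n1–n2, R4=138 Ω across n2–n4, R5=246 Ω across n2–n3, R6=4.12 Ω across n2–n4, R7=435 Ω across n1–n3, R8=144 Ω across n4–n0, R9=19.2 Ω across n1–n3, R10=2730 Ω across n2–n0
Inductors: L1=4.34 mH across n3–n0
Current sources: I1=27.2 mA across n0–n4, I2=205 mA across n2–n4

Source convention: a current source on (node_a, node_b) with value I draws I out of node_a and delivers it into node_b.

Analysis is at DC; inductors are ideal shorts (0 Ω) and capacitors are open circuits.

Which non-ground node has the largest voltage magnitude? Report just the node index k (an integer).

4

MNA unknowns: 4 node voltages V₁..V_4 plus 1 source current (L1)
C1: Y=0.000 on G[0,3]
C2: Y=0.000 on G[0,1]
R1: Y=0.06250 on G[4,0]
R2: Y=0.2132 on G[2,1]
L1: row V3−V0=0, i_L1 at 3,0
R3: Y=0.03175 on G[1,2]
R4: Y=0.007246 on G[2,4]
I1: z[0]−=0.0272, z[4]+=0.0272
R5: Y=0.004065 on G[2,3]
R6: Y=0.2427 on G[2,4]
R7: Y=0.002299 on G[1,3]
R8: Y=0.006944 on G[4,0]
R9: Y=0.05208 on G[1,3]
R10: Y=0.0003663 on G[2,0]
I2: z[2]−=0.205, z[4]+=0.205
solve → V1=-0.1845, V2=-0.2254, V3=0.000, V4=0.5505
aux → i_L1=-0.01095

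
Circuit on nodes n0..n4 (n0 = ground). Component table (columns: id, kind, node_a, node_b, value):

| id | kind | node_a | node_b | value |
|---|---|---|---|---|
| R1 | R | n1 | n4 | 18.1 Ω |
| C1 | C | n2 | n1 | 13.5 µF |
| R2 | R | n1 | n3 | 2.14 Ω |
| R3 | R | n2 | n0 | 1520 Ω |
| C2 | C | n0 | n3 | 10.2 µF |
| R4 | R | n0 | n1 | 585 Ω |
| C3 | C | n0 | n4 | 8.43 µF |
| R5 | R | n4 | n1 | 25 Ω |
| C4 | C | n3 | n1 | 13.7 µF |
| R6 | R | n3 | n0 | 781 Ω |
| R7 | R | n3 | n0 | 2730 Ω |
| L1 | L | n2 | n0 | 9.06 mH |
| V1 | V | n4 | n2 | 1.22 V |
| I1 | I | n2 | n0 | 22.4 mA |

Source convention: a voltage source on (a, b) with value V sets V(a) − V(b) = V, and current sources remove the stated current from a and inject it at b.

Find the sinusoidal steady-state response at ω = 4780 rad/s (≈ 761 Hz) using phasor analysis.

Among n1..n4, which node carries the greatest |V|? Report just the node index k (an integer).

Element admittances at ω=4780 rad/s:
  Y(R1) = 0.05525+0.000j S between n1,n4
  Y(C1) = 0.000+0.06453j S between n2,n1
  Y(R2) = 0.4673+0.000j S between n1,n3
  Y(R3) = 0.0006579+0.000j S between n2,n0
  Y(C2) = 0.000+0.04876j S between n0,n3
  Y(R4) = 0.001709+0.000j S between n0,n1
  Y(C3) = 0.000+0.04030j S between n0,n4
  Y(R5) = 0.04000+0.000j S between n4,n1
  Y(C4) = 0.000+0.06549j S between n3,n1
  Y(R6) = 0.001280+0.000j S between n3,n0
  Y(R7) = 0.0003663+0.000j S between n3,n0
  Y(L1) = 0.000-0.02309j S between n2,n0
  V1: constraint V(n4)−V(n2) = 1.22
  I1: injects 0.0224 A into n0 (from n2)
Assemble and solve the 5×5 MNA system:
  V(n1)=-0.5126+0.1464j  V(n2)=-1.541+0.6009j  V(n3)=-0.4844+0.1923j  V(n4)=-0.3207+0.6009j
  i(V1)=0.005932-0.03037j

2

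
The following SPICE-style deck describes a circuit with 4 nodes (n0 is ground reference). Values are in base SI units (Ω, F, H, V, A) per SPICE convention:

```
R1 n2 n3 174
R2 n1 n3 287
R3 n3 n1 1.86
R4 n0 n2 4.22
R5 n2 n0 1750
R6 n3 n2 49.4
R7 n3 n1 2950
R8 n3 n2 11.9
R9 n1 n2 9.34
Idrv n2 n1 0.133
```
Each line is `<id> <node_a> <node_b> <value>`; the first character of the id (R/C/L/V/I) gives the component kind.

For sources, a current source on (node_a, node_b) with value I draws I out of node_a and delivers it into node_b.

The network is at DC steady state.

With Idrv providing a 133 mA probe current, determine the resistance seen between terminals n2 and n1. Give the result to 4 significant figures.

R_eq = 5.038 Ω

Apply KCL at each of the 3 non-ground nodes and solve the resulting linear system.
Node n1: branches {R2, R3, R7, R9, Idrv} → V_1 = 0.6700
Node n2: branches {R1, R4, R5, R6, R8, R9, Idrv} → V_2 = 0.000
Node n3: branches {R1, R2, R3, R6, R7, R8} → V_3 = 0.5568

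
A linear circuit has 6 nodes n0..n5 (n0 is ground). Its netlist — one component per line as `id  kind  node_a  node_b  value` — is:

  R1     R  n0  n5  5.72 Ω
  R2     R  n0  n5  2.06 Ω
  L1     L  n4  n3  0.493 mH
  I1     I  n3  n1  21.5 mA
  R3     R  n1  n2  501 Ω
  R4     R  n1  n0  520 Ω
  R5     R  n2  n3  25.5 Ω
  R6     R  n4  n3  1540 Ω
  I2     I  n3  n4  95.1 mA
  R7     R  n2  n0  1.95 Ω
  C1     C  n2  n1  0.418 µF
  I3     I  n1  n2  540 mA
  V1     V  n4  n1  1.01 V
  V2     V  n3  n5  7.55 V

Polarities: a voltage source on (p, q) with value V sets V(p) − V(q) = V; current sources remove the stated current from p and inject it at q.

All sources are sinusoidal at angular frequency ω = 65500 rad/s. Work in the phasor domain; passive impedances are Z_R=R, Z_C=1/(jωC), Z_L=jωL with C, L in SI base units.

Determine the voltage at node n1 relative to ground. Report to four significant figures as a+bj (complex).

Apply KCL at each of the 5 non-ground nodes and solve the resulting linear system.
Node n1: branches {I1, R3, R4, C1, I3, V1} → V_1 = -36.48-39.68j
Node n2: branches {R3, R5, R7, C1, I3} → V_2 = 3.079-1.981j
Node n3: branches {L1, I1, R5, R6, I2, V2} → V_3 = 5.265+1.654j
Node n4: branches {L1, R6, I2, V1} → V_4 = -35.47-39.68j
Node n5: branches {R1, R2, V2} → V_5 = -2.285+1.654j
Source currents: i(V1)=1.402-1.235j, i(V2)=-1.509+1.092j

-36.48-39.68j V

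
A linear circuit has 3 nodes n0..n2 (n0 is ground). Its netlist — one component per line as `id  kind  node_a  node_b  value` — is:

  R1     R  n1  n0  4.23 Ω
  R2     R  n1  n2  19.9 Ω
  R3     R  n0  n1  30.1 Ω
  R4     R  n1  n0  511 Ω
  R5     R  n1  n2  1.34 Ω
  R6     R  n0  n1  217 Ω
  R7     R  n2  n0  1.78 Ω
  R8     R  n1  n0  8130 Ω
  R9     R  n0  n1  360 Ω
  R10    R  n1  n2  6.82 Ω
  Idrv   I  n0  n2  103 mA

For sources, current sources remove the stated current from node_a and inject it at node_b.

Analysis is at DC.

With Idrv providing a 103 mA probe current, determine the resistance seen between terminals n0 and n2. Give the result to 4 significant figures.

MNA unknowns: 2 node voltages V₁..V_2
R1: Y=0.2364 on G[1,0]
R2: Y=0.05025 on G[1,2]
R3: Y=0.03322 on G[0,1]
R4: Y=0.001957 on G[1,0]
R5: Y=0.7463 on G[1,2]
R6: Y=0.004608 on G[0,1]
R7: Y=0.5618 on G[2,0]
R8: Y=0.0001230 on G[1,0]
R9: Y=0.002778 on G[0,1]
R10: Y=0.1466 on G[1,2]
Idrv: z[0]−=0.103, z[2]+=0.103
solve → V1=0.1023, V2=0.1325

R_eq = 1.287 Ω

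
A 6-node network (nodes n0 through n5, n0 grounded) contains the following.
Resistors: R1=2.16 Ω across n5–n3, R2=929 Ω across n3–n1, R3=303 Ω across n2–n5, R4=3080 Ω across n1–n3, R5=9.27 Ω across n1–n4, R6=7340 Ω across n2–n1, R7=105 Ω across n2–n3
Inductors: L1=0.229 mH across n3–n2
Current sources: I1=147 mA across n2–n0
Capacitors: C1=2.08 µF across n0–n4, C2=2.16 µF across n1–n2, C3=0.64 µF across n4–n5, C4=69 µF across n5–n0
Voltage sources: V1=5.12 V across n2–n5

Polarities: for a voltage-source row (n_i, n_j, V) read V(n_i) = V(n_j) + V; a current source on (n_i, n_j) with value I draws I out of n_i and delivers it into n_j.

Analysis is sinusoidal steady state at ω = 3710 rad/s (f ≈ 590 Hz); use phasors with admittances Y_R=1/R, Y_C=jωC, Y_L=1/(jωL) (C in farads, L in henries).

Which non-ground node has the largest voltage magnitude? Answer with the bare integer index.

2

Apply KCL at each of the 5 non-ground nodes and solve the resulting linear system.
Node n1: branches {R2, C2, R4, R5, R6} → V_1 = 2.128+0.2454j
Node n2: branches {L1, I1, C2, R3, R6, R7, V1} → V_2 = 5.056+0.5729j
Node n3: branches {R1, L1, R2, R4, R7} → V_3 = 4.358-1.163j
Node n4: branches {C1, C3, R5} → V_4 = 2.119+0.04571j
Node n5: branches {R1, C3, R3, C4, V1} → V_5 = -0.06389+0.5729j
Source currents: i(V1)=-2.212+0.7822j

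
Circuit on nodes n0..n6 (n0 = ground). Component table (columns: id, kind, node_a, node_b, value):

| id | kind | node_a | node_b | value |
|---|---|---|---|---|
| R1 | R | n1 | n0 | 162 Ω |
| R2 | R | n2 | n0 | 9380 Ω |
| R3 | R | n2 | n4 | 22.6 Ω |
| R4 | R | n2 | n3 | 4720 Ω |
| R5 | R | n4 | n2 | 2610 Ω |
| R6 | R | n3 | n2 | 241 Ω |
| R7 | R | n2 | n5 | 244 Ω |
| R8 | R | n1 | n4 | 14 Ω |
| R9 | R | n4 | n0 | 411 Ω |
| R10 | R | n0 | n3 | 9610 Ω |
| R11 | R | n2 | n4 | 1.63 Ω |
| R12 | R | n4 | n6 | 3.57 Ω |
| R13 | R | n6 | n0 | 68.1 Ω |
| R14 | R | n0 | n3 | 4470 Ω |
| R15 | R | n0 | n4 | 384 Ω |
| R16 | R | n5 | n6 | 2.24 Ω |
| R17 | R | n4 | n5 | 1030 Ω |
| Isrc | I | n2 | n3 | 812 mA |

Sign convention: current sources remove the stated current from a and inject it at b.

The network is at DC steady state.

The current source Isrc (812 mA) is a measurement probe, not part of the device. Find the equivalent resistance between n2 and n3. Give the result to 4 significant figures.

R_eq = 213.5 Ω

Apply KCL at each of the 6 non-ground nodes and solve the resulting linear system.
Node n1: branches {R1, R8} → V_1 = -2.080
Node n2: branches {R2, R3, R4, R5, R6, R7, R11, Isrc} → V_2 = -2.343
Node n3: branches {R4, R6, R10, R14, Isrc} → V_3 = 171.0
Node n4: branches {R3, R5, R8, R9, R11, R12, R15, R17} → V_4 = -2.260
Node n5: branches {R7, R16, R17} → V_5 = -2.152
Node n6: branches {R12, R13, R16} → V_6 = -2.150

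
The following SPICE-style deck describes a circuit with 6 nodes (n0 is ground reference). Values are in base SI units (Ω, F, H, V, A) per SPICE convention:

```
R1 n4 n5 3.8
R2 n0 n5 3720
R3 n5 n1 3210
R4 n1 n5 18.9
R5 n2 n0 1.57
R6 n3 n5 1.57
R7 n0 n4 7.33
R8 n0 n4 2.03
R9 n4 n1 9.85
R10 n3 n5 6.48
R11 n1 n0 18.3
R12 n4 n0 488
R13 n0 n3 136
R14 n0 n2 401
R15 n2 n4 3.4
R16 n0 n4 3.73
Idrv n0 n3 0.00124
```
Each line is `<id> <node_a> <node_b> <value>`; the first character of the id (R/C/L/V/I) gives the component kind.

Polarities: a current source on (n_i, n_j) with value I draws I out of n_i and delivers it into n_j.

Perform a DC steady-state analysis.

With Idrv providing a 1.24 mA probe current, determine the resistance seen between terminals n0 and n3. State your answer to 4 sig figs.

MNA unknowns: 5 node voltages V₁..V_5
R1: Y=0.2632 on G[4,5]
R2: Y=0.0002688 on G[0,5]
R3: Y=0.0003115 on G[5,1]
R4: Y=0.05291 on G[1,5]
R5: Y=0.6369 on G[2,0]
R6: Y=0.6369 on G[3,5]
R7: Y=0.1364 on G[0,4]
R8: Y=0.4926 on G[0,4]
R9: Y=0.1015 on G[4,1]
R10: Y=0.1543 on G[3,5]
R11: Y=0.05464 on G[1,0]
R12: Y=0.002049 on G[4,0]
R13: Y=0.007353 on G[0,3]
R14: Y=0.002494 on G[0,2]
R15: Y=0.2941 on G[2,4]
R16: Y=0.2681 on G[0,4]
Idrv: z[0]−=0.00124, z[3]+=0.00124
solve → V1=0.001725, V2=0.0003141, V3=0.006394, V4=0.0009970, V5=0.004886

R_eq = 5.156 Ω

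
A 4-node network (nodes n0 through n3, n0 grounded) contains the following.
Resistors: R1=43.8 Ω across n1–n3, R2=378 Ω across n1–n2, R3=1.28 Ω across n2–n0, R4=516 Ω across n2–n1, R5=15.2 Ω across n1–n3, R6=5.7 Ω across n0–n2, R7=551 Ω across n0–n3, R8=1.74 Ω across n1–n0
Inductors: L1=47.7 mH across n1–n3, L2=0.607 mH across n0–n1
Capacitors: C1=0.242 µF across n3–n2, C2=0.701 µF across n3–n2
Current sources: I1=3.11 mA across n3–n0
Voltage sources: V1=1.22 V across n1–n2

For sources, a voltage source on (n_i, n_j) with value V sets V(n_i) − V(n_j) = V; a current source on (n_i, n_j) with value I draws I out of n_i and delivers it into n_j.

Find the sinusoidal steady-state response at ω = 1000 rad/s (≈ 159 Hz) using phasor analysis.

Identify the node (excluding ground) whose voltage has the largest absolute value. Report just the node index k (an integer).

2

Element admittances at ω=1000 rad/s:
  Y(R1) = 0.02283+0.000j S between n1,n3
  Y(R2) = 0.002646+0.000j S between n1,n2
  Y(L1) = 0.000-0.02096j S between n1,n3
  Y(C1) = 0.000+0.0002420j S between n3,n2
  Y(R3) = 0.7812+0.000j S between n2,n0
  Y(R4) = 0.001938+0.000j S between n2,n1
  Y(R5) = 0.06579+0.000j S between n1,n3
  Y(R6) = 0.1754+0.000j S between n0,n2
  Y(R7) = 0.001815+0.000j S between n0,n3
  Y(C2) = 0.000+0.0007010j S between n3,n2
  I1: injects 0.00311 A into n0 (from n3)
  Y(R8) = 0.5747+0.000j S between n1,n0
  Y(L2) = 0.000-1.647j S between n0,n1
  V1: constraint V(n1)−V(n2) = 1.22
Assemble and solve the 4×4 MNA system:
  V(n1)=0.3524+0.3787j  V(n2)=-0.8676+0.3787j  V(n3)=0.3171+0.3505j
  i(V1)=-0.8357+0.3612j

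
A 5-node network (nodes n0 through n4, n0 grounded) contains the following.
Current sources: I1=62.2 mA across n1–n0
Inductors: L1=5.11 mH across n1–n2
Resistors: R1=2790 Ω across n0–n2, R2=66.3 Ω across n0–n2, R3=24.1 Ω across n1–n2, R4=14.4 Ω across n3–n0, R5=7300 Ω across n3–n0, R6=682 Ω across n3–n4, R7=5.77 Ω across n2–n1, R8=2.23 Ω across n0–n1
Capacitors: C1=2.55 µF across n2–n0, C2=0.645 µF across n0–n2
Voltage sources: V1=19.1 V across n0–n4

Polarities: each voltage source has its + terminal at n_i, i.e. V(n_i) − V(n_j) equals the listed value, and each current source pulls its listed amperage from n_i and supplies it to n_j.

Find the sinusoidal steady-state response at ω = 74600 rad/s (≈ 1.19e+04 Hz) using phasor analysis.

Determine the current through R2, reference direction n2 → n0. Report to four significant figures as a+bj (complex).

MNA unknowns: 4 node voltages V₁..V_4 plus 1 source current (V1)
I1: z[1]−=0.0622, z[0]+=0.0622
L1: Y=0.000-0.002623j on G[1,2]
R1: Y=0.0003584+0.000j on G[0,2]
R2: Y=0.01508+0.000j on G[0,2]
R3: Y=0.04149+0.000j on G[1,2]
R4: Y=0.06944+0.000j on G[3,0]
R5: Y=0.0001370+0.000j on G[3,0]
R6: Y=0.001466+0.000j on G[3,4]
C1: Y=0.000+0.1902j on G[2,0]
R7: Y=0.1733+0.000j on G[2,1]
C2: Y=0.000+0.04812j on G[0,2]
R8: Y=0.4484+0.000j on G[0,1]
V1: row V0−V4=19.1, i_V1 at 0,4
solve → V1=-0.1062+0.01870j, V2=-0.03897+0.05855j, V3=-0.3942+0.000j, V4=-19.10+0.000j
aux → i_V1=-0.02743+0.000j

-0.0005877+0.0008831j A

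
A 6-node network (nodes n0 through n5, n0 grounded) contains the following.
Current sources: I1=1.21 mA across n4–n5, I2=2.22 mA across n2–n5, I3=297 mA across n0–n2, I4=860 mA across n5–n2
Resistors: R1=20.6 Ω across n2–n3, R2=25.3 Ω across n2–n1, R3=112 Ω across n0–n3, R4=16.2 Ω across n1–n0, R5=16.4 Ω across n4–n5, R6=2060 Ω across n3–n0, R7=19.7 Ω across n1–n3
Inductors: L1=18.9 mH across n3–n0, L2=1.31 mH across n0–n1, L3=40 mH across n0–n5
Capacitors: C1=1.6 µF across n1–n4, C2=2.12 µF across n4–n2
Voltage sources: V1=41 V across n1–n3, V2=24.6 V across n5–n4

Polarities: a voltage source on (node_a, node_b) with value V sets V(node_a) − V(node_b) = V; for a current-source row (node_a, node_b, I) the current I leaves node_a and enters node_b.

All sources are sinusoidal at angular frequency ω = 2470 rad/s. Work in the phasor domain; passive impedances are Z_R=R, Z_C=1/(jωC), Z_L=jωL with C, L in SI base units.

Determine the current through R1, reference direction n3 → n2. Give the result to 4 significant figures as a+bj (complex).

-3.880+2.470j A

Apply KCL at each of the 5 non-ground nodes and solve the resulting linear system.
Node n1: branches {C1, L2, R2, R4, R7, V1} → V_1 = 30.58+21.32j
Node n2: branches {R1, I2, I3, R2, I4, C2} → V_2 = 69.50-29.57j
Node n3: branches {R1, L1, R3, R6, R7, V1} → V_3 = -10.42+21.32j
Node n4: branches {I1, C1, R5, C2, V2} → V_4 = -786.4-843.7j
Node n5: branches {I1, I2, L3, I4, R5, V2} → V_5 = -761.8-843.7j
Source currents: i(V1)=-5.602+2.894j, i(V2)=6.183-7.711j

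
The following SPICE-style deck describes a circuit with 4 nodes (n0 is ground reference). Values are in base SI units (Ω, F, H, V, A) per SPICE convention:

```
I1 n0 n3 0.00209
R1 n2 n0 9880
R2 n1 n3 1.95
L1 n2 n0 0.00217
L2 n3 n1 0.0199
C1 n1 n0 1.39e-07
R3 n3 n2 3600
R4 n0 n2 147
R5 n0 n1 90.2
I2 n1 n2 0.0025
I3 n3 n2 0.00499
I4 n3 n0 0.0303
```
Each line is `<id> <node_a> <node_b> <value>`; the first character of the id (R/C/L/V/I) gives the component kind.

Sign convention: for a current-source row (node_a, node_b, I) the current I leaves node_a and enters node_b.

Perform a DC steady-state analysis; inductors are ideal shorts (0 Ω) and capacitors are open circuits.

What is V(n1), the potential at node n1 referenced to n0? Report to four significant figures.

-3.141 V

MNA unknowns: 3 node voltages V₁..V_3 plus 2 source currents (L1, L2)
I1: z[0]−=0.00209, z[3]+=0.00209
R1: Y=0.0001012 on G[2,0]
R2: Y=0.5128 on G[1,3]
L1: row V2−V0=0, i_L1 at 2,0
L2: row V3−V1=0, i_L2 at 3,1
C1: Y=0.000 on G[1,0]
R3: Y=0.0002778 on G[3,2]
R4: Y=0.006803 on G[0,2]
R5: Y=0.01109 on G[0,1]
I2: z[1]−=0.0025, z[2]+=0.0025
I3: z[3]−=0.00499, z[2]+=0.00499
I4: z[3]−=0.0303, z[0]+=0.0303
solve → V1=-3.141, V2=0.000, V3=-3.141
aux → i_L1=0.006617, i_L2=-0.03233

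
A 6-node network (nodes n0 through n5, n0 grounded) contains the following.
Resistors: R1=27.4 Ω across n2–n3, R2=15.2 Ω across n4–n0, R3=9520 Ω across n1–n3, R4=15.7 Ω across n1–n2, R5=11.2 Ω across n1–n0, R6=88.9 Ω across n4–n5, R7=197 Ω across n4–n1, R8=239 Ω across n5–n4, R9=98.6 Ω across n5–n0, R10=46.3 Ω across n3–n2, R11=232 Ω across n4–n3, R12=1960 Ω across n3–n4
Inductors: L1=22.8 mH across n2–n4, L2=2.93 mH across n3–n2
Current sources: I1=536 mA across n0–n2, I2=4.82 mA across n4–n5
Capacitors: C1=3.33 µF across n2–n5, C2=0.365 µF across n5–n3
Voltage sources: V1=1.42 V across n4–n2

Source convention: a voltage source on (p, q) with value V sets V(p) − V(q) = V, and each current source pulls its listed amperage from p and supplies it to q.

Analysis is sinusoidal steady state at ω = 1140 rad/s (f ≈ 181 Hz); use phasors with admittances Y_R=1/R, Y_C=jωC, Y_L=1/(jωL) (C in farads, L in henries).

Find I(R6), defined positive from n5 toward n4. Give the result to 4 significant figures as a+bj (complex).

-0.02129+0.0009089j A

MNA unknowns: 5 node voltages V₁..V_5 plus 1 source current (V1)
R1: Y=0.03650+0.000j on G[2,3]
R2: Y=0.06579+0.000j on G[4,0]
L1: Y=0.000-0.03847j on G[2,4]
R3: Y=0.0001050+0.000j on G[1,3]
I1: z[0]−=0.536, z[2]+=0.536
R4: Y=0.06369+0.000j on G[1,2]
R5: Y=0.08929+0.000j on G[1,0]
L2: Y=0.000-0.2994j on G[3,2]
C1: Y=0.000+0.003796j on G[2,5]
R6: Y=0.01125+0.000j on G[4,5]
R7: Y=0.005076+0.000j on G[4,1]
I2: z[4]−=0.00482, z[5]+=0.00482
R8: Y=0.004184+0.000j on G[5,4]
C2: Y=0.000+0.0004161j on G[5,3]
R9: Y=0.01014+0.000j on G[5,0]
R10: Y=0.02160+0.000j on G[3,2]
R11: Y=0.004310+0.000j on G[4,3]
R12: Y=0.0005102+0.000j on G[3,4]
V1: row V4−V2=1.42, i_V1 at 4,2
solve → V1=1.727-0.003099j, V2=3.861-0.007148j, V3=3.866+0.01382j, V4=5.281-0.007148j, V5=3.388+0.07365j
aux → i_V1=-0.4063+0.05647j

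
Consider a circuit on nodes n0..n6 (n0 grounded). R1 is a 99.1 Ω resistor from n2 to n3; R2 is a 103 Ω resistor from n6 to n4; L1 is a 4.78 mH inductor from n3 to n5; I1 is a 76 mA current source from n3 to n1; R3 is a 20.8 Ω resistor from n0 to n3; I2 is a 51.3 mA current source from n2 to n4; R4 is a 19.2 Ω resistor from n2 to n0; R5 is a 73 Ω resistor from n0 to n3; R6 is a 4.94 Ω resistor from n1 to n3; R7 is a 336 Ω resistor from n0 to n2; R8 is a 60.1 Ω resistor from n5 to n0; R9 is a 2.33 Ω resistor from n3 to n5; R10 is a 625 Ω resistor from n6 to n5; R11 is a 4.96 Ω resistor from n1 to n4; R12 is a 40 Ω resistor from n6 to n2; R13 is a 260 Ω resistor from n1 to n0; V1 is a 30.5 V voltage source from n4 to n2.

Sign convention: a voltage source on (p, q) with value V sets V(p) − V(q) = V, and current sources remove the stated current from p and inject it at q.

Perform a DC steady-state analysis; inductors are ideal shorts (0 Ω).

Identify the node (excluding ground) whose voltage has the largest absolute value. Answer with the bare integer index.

Apply KCL at each of the 6 non-ground nodes and solve the resulting linear system.
Node n1: branches {I1, R6, R11, R13} → V_1 = 13.08
Node n2: branches {R1, I2, R4, R7, R12, V1} → V_2 = -12.78
Node n3: branches {R1, L1, I1, R3, R5, R6, R9} → V_3 = 8.331
Node n4: branches {R2, I2, R11, V1} → V_4 = 17.72
Node n5: branches {L1, R8, R9, R10} → V_5 = 8.331
Node n6: branches {R2, R10, R12} → V_6 = -3.692
Source currents: i(L1)=0.1579, i(V1)=-1.092

4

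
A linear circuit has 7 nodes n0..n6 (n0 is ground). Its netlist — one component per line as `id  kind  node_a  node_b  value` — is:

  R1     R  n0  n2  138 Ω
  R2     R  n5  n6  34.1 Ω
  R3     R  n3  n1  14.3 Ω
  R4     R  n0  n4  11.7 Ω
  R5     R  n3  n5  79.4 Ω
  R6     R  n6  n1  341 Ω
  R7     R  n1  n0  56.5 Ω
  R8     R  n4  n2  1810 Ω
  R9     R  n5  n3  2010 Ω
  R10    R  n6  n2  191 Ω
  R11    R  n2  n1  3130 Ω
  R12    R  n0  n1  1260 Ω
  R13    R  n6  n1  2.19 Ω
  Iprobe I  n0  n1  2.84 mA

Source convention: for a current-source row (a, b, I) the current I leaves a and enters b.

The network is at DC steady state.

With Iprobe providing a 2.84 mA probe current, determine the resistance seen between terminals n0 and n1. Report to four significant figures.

R_eq = 46.05 Ω

Apply KCL at each of the 6 non-ground nodes and solve the resulting linear system.
Node n1: branches {R3, R6, R7, R11, R12, R13, Iprobe} → V_1 = 0.1308
Node n2: branches {R1, R8, R10, R11} → V_2 = 0.05408
Node n3: branches {R3, R5, R9} → V_3 = 0.1307
Node n4: branches {R4, R8} → V_4 = 0.0003473
Node n5: branches {R2, R5, R9} → V_5 = 0.1302
Node n6: branches {R2, R6, R10, R13} → V_6 = 0.1299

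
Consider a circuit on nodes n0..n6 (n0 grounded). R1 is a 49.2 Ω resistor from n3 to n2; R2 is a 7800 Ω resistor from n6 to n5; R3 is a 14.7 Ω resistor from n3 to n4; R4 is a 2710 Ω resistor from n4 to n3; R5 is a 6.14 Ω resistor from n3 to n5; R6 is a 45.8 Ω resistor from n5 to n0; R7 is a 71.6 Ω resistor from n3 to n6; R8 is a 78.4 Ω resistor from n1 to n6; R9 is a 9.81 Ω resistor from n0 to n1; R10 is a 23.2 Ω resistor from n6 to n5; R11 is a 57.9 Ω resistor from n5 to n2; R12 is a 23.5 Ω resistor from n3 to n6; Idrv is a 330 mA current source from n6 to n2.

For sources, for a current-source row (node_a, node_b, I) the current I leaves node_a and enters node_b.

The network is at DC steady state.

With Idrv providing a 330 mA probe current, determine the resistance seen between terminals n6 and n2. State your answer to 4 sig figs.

R_eq = 35.93 Ω

MNA unknowns: 6 node voltages V₁..V_6
R1: Y=0.02033 on G[3,2]
R2: Y=0.0001282 on G[6,5]
R3: Y=0.06803 on G[3,4]
R4: Y=0.0003690 on G[4,3]
R5: Y=0.1629 on G[3,5]
R6: Y=0.02183 on G[5,0]
R7: Y=0.01397 on G[3,6]
R8: Y=0.01276 on G[1,6]
R9: Y=0.1019 on G[0,1]
R10: Y=0.04310 on G[6,5]
R11: Y=0.01727 on G[5,2]
R12: Y=0.04255 on G[3,6]
Idrv: z[6]−=0.33, z[2]+=0.33
solve → V1=-0.2245, V2=9.837, V3=1.070, V4=1.070, V5=1.048, V6=-2.018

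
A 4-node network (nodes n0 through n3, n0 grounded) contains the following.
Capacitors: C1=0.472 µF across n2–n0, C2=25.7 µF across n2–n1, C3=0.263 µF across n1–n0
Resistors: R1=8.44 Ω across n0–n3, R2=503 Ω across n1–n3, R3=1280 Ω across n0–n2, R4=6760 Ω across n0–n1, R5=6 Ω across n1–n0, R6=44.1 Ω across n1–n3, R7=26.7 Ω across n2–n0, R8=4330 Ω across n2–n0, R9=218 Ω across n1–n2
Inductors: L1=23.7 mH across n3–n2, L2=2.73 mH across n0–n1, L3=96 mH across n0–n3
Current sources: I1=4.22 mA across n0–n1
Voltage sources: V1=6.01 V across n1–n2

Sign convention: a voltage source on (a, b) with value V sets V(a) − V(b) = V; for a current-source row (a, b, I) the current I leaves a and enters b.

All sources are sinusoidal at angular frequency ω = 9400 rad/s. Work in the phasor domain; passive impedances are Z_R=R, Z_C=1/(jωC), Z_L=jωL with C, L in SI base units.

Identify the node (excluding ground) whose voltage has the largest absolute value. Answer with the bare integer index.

MNA unknowns: 3 node voltages V₁..V_3 plus 1 source current (V1)
C1: Y=0.000+0.004437j on G[2,0]
R1: Y=0.1185+0.000j on G[0,3]
R2: Y=0.001988+0.000j on G[1,3]
R3: Y=0.0007813+0.000j on G[0,2]
L1: Y=0.000-0.004489j on G[3,2]
R4: Y=0.0001479+0.000j on G[0,1]
C2: Y=0.000+0.2416j on G[2,1]
R5: Y=0.1667+0.000j on G[1,0]
C3: Y=0.000+0.002472j on G[1,0]
I1: z[0]−=0.00422, z[1]+=0.00422
R6: Y=0.02268+0.000j on G[1,3]
R7: Y=0.03745+0.000j on G[2,0]
L2: Y=0.000-0.03897j on G[0,1]
L3: Y=0.000-0.001108j on G[0,3]
R8: Y=0.0002309+0.000j on G[2,0]
R9: Y=0.004587+0.000j on G[1,2]
V1: row V1−V2=6.01, i_V1 at 1,2
solve → V1=1.018+0.1778j, V2=-4.992+0.1778j, V3=0.1734+0.1940j
aux → i_V1=-0.2205-1.444j

2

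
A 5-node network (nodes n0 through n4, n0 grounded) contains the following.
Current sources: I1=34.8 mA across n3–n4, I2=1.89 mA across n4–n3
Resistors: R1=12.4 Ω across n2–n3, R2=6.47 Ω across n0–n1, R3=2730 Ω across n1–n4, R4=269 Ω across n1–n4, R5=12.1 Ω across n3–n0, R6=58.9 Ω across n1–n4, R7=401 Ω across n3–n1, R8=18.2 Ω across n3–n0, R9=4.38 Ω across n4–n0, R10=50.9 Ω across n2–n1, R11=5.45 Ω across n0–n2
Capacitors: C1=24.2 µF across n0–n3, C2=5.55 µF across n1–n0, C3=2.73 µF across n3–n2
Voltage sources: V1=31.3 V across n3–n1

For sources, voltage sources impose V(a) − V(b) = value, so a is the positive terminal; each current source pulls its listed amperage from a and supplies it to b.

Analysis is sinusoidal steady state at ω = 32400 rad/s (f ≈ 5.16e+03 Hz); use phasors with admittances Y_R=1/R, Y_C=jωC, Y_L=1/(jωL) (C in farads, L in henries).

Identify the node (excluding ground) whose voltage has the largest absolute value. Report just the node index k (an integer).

Apply KCL at each of the 4 non-ground nodes and solve the resulting linear system.
Node n1: branches {R2, R3, C2, R4, R6, R7, R10, V1} → V_1 = -24.54-3.168j
Node n2: branches {R1, C3, R10, R11} → V_2 = 1.382+0.5559j
Node n3: branches {I1, R1, C1, R5, C3, I2, R7, R8, V1} → V_3 = 6.757-3.168j
Node n4: branches {I1, R3, R4, R6, I2, R9} → V_4 = -1.941-0.2675j
Source currents: i(V1)=-4.287-5.037j

1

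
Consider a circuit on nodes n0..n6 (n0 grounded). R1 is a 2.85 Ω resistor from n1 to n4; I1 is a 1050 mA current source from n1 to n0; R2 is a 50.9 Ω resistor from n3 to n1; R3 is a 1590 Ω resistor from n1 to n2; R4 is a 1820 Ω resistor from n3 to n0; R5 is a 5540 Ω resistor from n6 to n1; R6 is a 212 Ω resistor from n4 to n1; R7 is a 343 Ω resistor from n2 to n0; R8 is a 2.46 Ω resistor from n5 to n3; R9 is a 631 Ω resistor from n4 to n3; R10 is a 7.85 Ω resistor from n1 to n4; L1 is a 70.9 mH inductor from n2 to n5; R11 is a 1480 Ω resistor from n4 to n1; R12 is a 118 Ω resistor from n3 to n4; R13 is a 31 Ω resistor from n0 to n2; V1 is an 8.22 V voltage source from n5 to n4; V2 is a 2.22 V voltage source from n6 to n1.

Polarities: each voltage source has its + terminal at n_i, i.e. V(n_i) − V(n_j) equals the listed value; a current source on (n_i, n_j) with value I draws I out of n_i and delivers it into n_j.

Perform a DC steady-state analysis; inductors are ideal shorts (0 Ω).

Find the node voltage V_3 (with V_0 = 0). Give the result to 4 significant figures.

-29.99 V

Element admittances at DC:
  Y(R1) = 0.3509 S between n1,n4
  I1: injects 1.05 A into n0 (from n1)
  Y(R2) = 0.01965 S between n3,n1
  Y(R3) = 0.0006289 S between n1,n2
  Y(R4) = 0.0005495 S between n3,n0
  Y(R5) = 0.0001805 S between n6,n1
  Y(R6) = 0.004717 S between n4,n1
  Y(R7) = 0.002915 S between n2,n0
  Y(R8) = 0.4065 S between n5,n3
  Y(R9) = 0.001585 S between n4,n3
  Y(R10) = 0.1274 S between n1,n4
  L1: short n2↔n5 (DC inductor)
  Y(R11) = 0.0006757 S between n4,n1
  Y(R12) = 0.008475 S between n3,n4
  Y(R13) = 0.03226 S between n0,n2
  V1: constraint V(n5)−V(n4) = 8.22
  V2: constraint V(n6)−V(n1) = 2.22
Assemble and solve the 9×9 MNA system:
  V(n1)=-39.38  V(n2)=-29.38  V(n3)=-29.99  V(n4)=-37.60  V(n5)=-29.38  V(n6)=-37.16
  i(L1)=1.027  i(V1)=0.7825  i(V2)=-0.0004007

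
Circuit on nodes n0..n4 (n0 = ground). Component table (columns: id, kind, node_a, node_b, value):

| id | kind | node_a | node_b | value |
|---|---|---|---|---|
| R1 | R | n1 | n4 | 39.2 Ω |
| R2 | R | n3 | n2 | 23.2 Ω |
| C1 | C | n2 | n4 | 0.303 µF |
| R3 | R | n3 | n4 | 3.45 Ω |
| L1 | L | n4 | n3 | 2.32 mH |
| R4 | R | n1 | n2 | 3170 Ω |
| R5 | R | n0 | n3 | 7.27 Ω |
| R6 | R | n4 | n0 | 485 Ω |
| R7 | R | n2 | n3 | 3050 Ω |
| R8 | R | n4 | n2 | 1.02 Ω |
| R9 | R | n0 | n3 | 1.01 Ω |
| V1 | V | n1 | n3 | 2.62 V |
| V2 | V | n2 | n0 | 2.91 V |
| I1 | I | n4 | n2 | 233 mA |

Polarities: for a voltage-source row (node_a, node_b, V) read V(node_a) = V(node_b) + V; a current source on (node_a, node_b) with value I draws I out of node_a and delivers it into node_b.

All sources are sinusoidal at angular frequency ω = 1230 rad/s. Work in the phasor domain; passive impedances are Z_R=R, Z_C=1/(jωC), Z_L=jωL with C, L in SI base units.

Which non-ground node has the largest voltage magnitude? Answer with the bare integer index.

1

Apply KCL at each of the 4 non-ground nodes and solve the resulting linear system.
Node n1: branches {R1, R4, V1} → V_1 = 3.237-0.2713j
Node n2: branches {R2, C1, R4, R7, R8, V2, I1} → V_2 = 2.910+0.000j
Node n3: branches {R2, R3, L1, R5, R7, R9, V1} → V_3 = 0.6173-0.2713j
Node n4: branches {R1, C1, R3, L1, R6, R8, I1} → V_4 = 2.060+0.3238j
Source currents: i(V1)=-0.03014+0.01527j, i(V2)=-0.7003+0.3053j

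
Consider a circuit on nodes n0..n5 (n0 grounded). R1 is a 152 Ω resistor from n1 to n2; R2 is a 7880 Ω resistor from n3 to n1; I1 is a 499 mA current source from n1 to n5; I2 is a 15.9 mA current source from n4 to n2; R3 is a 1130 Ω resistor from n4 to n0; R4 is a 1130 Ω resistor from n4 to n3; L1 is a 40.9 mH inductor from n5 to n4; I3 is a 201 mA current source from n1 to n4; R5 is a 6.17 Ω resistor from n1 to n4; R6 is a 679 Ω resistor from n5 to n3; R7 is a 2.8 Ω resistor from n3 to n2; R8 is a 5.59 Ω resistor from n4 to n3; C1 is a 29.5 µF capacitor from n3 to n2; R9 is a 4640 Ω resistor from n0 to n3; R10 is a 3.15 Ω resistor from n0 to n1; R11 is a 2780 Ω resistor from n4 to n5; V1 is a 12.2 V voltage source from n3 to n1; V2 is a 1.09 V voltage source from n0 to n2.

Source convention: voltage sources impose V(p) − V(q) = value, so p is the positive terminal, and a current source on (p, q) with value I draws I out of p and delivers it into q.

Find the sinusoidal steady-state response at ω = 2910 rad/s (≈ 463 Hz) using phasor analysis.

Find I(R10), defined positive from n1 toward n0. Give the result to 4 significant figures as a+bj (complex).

-2.255-0.2470j A

Element admittances at ω=2910 rad/s:
  Y(R1) = 0.006579+0.000j S between n1,n2
  Y(R2) = 0.0001269+0.000j S between n3,n1
  I1: injects 0.499 A into n5 (from n1)
  I2: injects 0.0159 A into n2 (from n4)
  Y(R3) = 0.0008850+0.000j S between n4,n0
  Y(R4) = 0.0008850+0.000j S between n4,n3
  Y(L1) = 0.000-0.008402j S between n5,n4
  I3: injects 0.201 A into n4 (from n1)
  Y(R5) = 0.1621+0.000j S between n1,n4
  Y(R6) = 0.001473+0.000j S between n5,n3
  Y(R7) = 0.3571+0.000j S between n3,n2
  Y(R8) = 0.1789+0.000j S between n4,n3
  Y(C1) = 0.000+0.08584j S between n3,n2
  Y(R9) = 0.0002155+0.000j S between n0,n3
  Y(R10) = 0.3175+0.000j S between n0,n1
  Y(R11) = 0.0003597+0.000j S between n4,n5
  V1: constraint V(n3)−V(n1) = 12.2
  V2: constraint V(n0)−V(n2) = 1.09
Assemble and solve the 7×7 MNA system:
  V(n1)=-7.103-0.7781j  V(n2)=-1.090+0.000j  V(n3)=5.097-0.7781j  V(n4)=1.273-1.021j  V(n5)=13.74+56.32j
  i(V1)=-2.954-0.2127j  i(V2)=-2.253-0.2481j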